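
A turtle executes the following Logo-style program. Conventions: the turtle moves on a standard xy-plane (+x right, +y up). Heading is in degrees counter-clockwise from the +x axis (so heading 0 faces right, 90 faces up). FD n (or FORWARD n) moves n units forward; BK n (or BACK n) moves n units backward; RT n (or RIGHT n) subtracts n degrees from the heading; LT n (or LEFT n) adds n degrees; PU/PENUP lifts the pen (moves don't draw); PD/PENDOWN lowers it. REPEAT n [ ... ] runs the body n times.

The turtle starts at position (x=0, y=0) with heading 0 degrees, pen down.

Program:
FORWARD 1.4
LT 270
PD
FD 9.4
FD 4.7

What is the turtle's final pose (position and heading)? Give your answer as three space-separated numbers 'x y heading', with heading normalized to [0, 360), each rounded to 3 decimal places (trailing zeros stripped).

Answer: 1.4 -14.1 270

Derivation:
Executing turtle program step by step:
Start: pos=(0,0), heading=0, pen down
FD 1.4: (0,0) -> (1.4,0) [heading=0, draw]
LT 270: heading 0 -> 270
PD: pen down
FD 9.4: (1.4,0) -> (1.4,-9.4) [heading=270, draw]
FD 4.7: (1.4,-9.4) -> (1.4,-14.1) [heading=270, draw]
Final: pos=(1.4,-14.1), heading=270, 3 segment(s) drawn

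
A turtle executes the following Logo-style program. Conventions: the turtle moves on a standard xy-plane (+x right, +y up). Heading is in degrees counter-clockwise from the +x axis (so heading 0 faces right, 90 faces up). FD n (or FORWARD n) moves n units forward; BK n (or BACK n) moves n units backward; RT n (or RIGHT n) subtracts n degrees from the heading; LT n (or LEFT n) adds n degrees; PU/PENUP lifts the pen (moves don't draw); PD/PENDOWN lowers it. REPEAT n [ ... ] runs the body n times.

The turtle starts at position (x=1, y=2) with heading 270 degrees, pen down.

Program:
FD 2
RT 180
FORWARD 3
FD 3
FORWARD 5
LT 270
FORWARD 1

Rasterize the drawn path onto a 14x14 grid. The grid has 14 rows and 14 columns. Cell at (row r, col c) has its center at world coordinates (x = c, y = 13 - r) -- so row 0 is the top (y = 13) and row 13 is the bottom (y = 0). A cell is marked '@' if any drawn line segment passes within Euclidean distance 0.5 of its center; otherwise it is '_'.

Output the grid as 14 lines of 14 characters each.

Segment 0: (1,2) -> (1,0)
Segment 1: (1,0) -> (1,3)
Segment 2: (1,3) -> (1,6)
Segment 3: (1,6) -> (1,11)
Segment 4: (1,11) -> (2,11)

Answer: ______________
______________
_@@___________
_@____________
_@____________
_@____________
_@____________
_@____________
_@____________
_@____________
_@____________
_@____________
_@____________
_@____________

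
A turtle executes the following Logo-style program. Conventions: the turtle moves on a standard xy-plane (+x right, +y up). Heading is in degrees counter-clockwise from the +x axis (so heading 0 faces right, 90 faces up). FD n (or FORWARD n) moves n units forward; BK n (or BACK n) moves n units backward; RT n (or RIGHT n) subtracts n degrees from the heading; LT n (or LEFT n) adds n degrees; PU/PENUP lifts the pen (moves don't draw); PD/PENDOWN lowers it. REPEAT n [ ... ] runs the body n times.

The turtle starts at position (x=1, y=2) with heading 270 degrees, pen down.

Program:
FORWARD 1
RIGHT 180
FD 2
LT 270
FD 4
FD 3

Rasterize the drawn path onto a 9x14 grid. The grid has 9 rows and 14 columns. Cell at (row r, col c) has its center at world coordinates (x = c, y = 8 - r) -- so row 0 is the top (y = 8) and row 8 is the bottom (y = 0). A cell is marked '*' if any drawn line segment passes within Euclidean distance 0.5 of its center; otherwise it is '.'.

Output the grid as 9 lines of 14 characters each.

Answer: ..............
..............
..............
..............
..............
.********.....
.*............
.*............
..............

Derivation:
Segment 0: (1,2) -> (1,1)
Segment 1: (1,1) -> (1,3)
Segment 2: (1,3) -> (5,3)
Segment 3: (5,3) -> (8,3)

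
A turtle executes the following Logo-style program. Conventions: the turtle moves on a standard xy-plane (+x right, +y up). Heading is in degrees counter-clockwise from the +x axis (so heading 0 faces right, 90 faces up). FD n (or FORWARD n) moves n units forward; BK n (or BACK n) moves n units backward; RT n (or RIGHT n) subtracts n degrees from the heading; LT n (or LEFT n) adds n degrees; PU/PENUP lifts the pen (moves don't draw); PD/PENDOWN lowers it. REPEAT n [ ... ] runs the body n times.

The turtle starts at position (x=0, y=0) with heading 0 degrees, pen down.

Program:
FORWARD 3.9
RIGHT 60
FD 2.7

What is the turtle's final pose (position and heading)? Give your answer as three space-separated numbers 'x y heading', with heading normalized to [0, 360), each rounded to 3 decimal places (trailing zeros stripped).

Executing turtle program step by step:
Start: pos=(0,0), heading=0, pen down
FD 3.9: (0,0) -> (3.9,0) [heading=0, draw]
RT 60: heading 0 -> 300
FD 2.7: (3.9,0) -> (5.25,-2.338) [heading=300, draw]
Final: pos=(5.25,-2.338), heading=300, 2 segment(s) drawn

Answer: 5.25 -2.338 300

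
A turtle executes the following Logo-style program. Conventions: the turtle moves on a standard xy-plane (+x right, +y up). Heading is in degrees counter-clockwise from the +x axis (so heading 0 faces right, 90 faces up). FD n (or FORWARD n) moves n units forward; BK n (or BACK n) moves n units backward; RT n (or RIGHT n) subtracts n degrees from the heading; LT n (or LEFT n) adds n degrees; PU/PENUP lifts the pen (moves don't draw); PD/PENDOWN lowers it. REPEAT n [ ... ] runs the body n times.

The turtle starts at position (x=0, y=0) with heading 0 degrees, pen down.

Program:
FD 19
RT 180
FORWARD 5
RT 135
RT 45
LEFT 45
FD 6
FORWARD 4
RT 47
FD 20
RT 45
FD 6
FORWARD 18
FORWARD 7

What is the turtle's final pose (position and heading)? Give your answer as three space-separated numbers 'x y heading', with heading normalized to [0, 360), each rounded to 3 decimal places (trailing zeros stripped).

Answer: 62.201 -16.299 313

Derivation:
Executing turtle program step by step:
Start: pos=(0,0), heading=0, pen down
FD 19: (0,0) -> (19,0) [heading=0, draw]
RT 180: heading 0 -> 180
FD 5: (19,0) -> (14,0) [heading=180, draw]
RT 135: heading 180 -> 45
RT 45: heading 45 -> 0
LT 45: heading 0 -> 45
FD 6: (14,0) -> (18.243,4.243) [heading=45, draw]
FD 4: (18.243,4.243) -> (21.071,7.071) [heading=45, draw]
RT 47: heading 45 -> 358
FD 20: (21.071,7.071) -> (41.059,6.373) [heading=358, draw]
RT 45: heading 358 -> 313
FD 6: (41.059,6.373) -> (45.151,1.985) [heading=313, draw]
FD 18: (45.151,1.985) -> (57.427,-11.179) [heading=313, draw]
FD 7: (57.427,-11.179) -> (62.201,-16.299) [heading=313, draw]
Final: pos=(62.201,-16.299), heading=313, 8 segment(s) drawn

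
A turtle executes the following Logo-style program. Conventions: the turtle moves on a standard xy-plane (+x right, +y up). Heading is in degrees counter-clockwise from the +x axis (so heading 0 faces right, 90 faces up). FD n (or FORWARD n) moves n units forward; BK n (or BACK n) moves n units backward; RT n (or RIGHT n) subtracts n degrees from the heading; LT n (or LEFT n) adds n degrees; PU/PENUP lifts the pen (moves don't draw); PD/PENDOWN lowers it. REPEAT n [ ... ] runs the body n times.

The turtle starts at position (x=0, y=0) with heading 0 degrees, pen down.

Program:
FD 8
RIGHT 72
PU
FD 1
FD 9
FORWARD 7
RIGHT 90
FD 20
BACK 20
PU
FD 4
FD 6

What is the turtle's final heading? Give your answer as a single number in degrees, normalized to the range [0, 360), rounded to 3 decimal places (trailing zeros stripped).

Answer: 198

Derivation:
Executing turtle program step by step:
Start: pos=(0,0), heading=0, pen down
FD 8: (0,0) -> (8,0) [heading=0, draw]
RT 72: heading 0 -> 288
PU: pen up
FD 1: (8,0) -> (8.309,-0.951) [heading=288, move]
FD 9: (8.309,-0.951) -> (11.09,-9.511) [heading=288, move]
FD 7: (11.09,-9.511) -> (13.253,-16.168) [heading=288, move]
RT 90: heading 288 -> 198
FD 20: (13.253,-16.168) -> (-5.768,-22.348) [heading=198, move]
BK 20: (-5.768,-22.348) -> (13.253,-16.168) [heading=198, move]
PU: pen up
FD 4: (13.253,-16.168) -> (9.449,-17.404) [heading=198, move]
FD 6: (9.449,-17.404) -> (3.743,-19.258) [heading=198, move]
Final: pos=(3.743,-19.258), heading=198, 1 segment(s) drawn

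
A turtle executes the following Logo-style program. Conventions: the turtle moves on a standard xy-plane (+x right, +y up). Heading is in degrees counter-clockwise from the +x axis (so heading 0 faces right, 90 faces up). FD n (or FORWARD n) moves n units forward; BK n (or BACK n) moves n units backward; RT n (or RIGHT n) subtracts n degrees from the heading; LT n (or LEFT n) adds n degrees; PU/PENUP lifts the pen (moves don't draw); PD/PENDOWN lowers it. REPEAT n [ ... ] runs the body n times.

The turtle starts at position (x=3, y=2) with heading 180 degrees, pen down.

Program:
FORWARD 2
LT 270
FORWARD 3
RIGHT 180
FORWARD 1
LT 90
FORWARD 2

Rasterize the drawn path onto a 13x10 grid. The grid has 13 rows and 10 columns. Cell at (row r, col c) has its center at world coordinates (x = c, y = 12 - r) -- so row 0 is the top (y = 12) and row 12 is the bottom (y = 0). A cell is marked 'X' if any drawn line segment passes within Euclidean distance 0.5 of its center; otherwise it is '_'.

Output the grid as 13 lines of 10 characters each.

Segment 0: (3,2) -> (1,2)
Segment 1: (1,2) -> (1,5)
Segment 2: (1,5) -> (1,4)
Segment 3: (1,4) -> (3,4)

Answer: __________
__________
__________
__________
__________
__________
__________
_X________
_XXX______
_X________
_XXX______
__________
__________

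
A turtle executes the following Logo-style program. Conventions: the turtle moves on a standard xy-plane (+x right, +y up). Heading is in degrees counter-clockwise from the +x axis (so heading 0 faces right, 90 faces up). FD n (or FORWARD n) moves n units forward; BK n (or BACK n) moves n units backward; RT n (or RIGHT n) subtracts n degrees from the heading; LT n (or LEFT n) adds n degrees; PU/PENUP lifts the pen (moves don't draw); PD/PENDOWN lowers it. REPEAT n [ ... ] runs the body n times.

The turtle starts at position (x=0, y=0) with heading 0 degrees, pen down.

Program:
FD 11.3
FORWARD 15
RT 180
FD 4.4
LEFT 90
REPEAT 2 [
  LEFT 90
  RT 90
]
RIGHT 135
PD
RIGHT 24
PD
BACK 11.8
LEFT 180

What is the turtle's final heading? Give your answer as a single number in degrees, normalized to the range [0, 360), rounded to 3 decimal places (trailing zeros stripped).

Answer: 291

Derivation:
Executing turtle program step by step:
Start: pos=(0,0), heading=0, pen down
FD 11.3: (0,0) -> (11.3,0) [heading=0, draw]
FD 15: (11.3,0) -> (26.3,0) [heading=0, draw]
RT 180: heading 0 -> 180
FD 4.4: (26.3,0) -> (21.9,0) [heading=180, draw]
LT 90: heading 180 -> 270
REPEAT 2 [
  -- iteration 1/2 --
  LT 90: heading 270 -> 0
  RT 90: heading 0 -> 270
  -- iteration 2/2 --
  LT 90: heading 270 -> 0
  RT 90: heading 0 -> 270
]
RT 135: heading 270 -> 135
PD: pen down
RT 24: heading 135 -> 111
PD: pen down
BK 11.8: (21.9,0) -> (26.129,-11.016) [heading=111, draw]
LT 180: heading 111 -> 291
Final: pos=(26.129,-11.016), heading=291, 4 segment(s) drawn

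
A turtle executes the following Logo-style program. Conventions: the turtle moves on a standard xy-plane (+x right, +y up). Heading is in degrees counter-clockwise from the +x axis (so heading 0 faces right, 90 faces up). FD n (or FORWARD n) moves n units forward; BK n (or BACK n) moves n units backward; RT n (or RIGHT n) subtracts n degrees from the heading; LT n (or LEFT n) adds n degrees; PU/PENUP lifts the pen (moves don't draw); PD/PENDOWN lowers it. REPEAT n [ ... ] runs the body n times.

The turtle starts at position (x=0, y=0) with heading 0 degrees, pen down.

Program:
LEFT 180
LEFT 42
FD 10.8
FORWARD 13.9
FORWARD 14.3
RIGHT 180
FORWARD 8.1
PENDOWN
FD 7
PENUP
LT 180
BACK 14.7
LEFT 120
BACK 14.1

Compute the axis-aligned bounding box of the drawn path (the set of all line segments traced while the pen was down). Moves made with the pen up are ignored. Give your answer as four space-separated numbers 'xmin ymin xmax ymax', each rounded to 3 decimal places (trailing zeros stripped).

Executing turtle program step by step:
Start: pos=(0,0), heading=0, pen down
LT 180: heading 0 -> 180
LT 42: heading 180 -> 222
FD 10.8: (0,0) -> (-8.026,-7.227) [heading=222, draw]
FD 13.9: (-8.026,-7.227) -> (-18.356,-16.528) [heading=222, draw]
FD 14.3: (-18.356,-16.528) -> (-28.983,-26.096) [heading=222, draw]
RT 180: heading 222 -> 42
FD 8.1: (-28.983,-26.096) -> (-22.963,-20.676) [heading=42, draw]
PD: pen down
FD 7: (-22.963,-20.676) -> (-17.761,-15.992) [heading=42, draw]
PU: pen up
LT 180: heading 42 -> 222
BK 14.7: (-17.761,-15.992) -> (-6.837,-6.156) [heading=222, move]
LT 120: heading 222 -> 342
BK 14.1: (-6.837,-6.156) -> (-20.247,-1.799) [heading=342, move]
Final: pos=(-20.247,-1.799), heading=342, 5 segment(s) drawn

Segment endpoints: x in {-28.983, -22.963, -18.356, -17.761, -8.026, 0}, y in {-26.096, -20.676, -16.528, -15.992, -7.227, 0}
xmin=-28.983, ymin=-26.096, xmax=0, ymax=0

Answer: -28.983 -26.096 0 0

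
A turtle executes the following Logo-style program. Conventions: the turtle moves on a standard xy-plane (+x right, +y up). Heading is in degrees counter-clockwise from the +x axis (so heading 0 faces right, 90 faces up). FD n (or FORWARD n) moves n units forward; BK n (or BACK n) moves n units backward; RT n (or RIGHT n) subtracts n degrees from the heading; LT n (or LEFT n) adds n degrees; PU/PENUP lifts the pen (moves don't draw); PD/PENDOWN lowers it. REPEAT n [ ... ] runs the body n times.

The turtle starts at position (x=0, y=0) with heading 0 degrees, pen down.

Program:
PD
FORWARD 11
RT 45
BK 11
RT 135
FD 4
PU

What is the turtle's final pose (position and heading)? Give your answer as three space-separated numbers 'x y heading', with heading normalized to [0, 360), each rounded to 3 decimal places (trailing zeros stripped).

Executing turtle program step by step:
Start: pos=(0,0), heading=0, pen down
PD: pen down
FD 11: (0,0) -> (11,0) [heading=0, draw]
RT 45: heading 0 -> 315
BK 11: (11,0) -> (3.222,7.778) [heading=315, draw]
RT 135: heading 315 -> 180
FD 4: (3.222,7.778) -> (-0.778,7.778) [heading=180, draw]
PU: pen up
Final: pos=(-0.778,7.778), heading=180, 3 segment(s) drawn

Answer: -0.778 7.778 180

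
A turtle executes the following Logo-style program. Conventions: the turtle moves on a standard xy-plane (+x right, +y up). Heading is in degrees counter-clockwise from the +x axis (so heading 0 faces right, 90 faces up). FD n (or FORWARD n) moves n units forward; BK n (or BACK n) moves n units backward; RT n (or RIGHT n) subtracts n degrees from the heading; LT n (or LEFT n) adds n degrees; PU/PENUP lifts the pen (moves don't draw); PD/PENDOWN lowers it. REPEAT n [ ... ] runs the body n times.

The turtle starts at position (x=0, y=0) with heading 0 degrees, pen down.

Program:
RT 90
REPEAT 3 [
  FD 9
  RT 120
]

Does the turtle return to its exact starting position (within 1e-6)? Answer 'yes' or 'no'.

Executing turtle program step by step:
Start: pos=(0,0), heading=0, pen down
RT 90: heading 0 -> 270
REPEAT 3 [
  -- iteration 1/3 --
  FD 9: (0,0) -> (0,-9) [heading=270, draw]
  RT 120: heading 270 -> 150
  -- iteration 2/3 --
  FD 9: (0,-9) -> (-7.794,-4.5) [heading=150, draw]
  RT 120: heading 150 -> 30
  -- iteration 3/3 --
  FD 9: (-7.794,-4.5) -> (0,0) [heading=30, draw]
  RT 120: heading 30 -> 270
]
Final: pos=(0,0), heading=270, 3 segment(s) drawn

Start position: (0, 0)
Final position: (0, 0)
Distance = 0; < 1e-6 -> CLOSED

Answer: yes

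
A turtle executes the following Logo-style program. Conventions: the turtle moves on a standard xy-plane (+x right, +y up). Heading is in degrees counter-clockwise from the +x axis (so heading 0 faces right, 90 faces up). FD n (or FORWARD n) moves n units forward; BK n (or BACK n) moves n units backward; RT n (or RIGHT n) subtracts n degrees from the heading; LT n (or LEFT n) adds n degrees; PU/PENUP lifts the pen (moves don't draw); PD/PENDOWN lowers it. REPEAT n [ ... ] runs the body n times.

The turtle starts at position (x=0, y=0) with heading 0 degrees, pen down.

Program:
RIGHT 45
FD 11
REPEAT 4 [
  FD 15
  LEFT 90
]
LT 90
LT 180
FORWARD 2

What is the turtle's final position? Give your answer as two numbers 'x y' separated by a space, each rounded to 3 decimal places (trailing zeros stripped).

Answer: 6.364 -9.192

Derivation:
Executing turtle program step by step:
Start: pos=(0,0), heading=0, pen down
RT 45: heading 0 -> 315
FD 11: (0,0) -> (7.778,-7.778) [heading=315, draw]
REPEAT 4 [
  -- iteration 1/4 --
  FD 15: (7.778,-7.778) -> (18.385,-18.385) [heading=315, draw]
  LT 90: heading 315 -> 45
  -- iteration 2/4 --
  FD 15: (18.385,-18.385) -> (28.991,-7.778) [heading=45, draw]
  LT 90: heading 45 -> 135
  -- iteration 3/4 --
  FD 15: (28.991,-7.778) -> (18.385,2.828) [heading=135, draw]
  LT 90: heading 135 -> 225
  -- iteration 4/4 --
  FD 15: (18.385,2.828) -> (7.778,-7.778) [heading=225, draw]
  LT 90: heading 225 -> 315
]
LT 90: heading 315 -> 45
LT 180: heading 45 -> 225
FD 2: (7.778,-7.778) -> (6.364,-9.192) [heading=225, draw]
Final: pos=(6.364,-9.192), heading=225, 6 segment(s) drawn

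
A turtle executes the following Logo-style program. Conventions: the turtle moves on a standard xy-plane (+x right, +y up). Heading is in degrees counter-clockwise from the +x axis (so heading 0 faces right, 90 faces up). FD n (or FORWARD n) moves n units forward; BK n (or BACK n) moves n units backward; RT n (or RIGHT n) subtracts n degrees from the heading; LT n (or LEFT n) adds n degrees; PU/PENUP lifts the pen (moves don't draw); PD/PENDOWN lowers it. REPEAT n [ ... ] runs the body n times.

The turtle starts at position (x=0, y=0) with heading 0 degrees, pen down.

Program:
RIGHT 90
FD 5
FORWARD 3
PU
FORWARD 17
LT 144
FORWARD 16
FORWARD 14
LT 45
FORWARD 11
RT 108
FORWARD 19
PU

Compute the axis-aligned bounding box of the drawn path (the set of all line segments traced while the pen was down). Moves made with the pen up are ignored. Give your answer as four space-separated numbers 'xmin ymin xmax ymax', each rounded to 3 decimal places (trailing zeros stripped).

Answer: 0 -8 0 0

Derivation:
Executing turtle program step by step:
Start: pos=(0,0), heading=0, pen down
RT 90: heading 0 -> 270
FD 5: (0,0) -> (0,-5) [heading=270, draw]
FD 3: (0,-5) -> (0,-8) [heading=270, draw]
PU: pen up
FD 17: (0,-8) -> (0,-25) [heading=270, move]
LT 144: heading 270 -> 54
FD 16: (0,-25) -> (9.405,-12.056) [heading=54, move]
FD 14: (9.405,-12.056) -> (17.634,-0.729) [heading=54, move]
LT 45: heading 54 -> 99
FD 11: (17.634,-0.729) -> (15.913,10.135) [heading=99, move]
RT 108: heading 99 -> 351
FD 19: (15.913,10.135) -> (34.679,7.163) [heading=351, move]
PU: pen up
Final: pos=(34.679,7.163), heading=351, 2 segment(s) drawn

Segment endpoints: x in {0, 0, 0}, y in {-8, -5, 0}
xmin=0, ymin=-8, xmax=0, ymax=0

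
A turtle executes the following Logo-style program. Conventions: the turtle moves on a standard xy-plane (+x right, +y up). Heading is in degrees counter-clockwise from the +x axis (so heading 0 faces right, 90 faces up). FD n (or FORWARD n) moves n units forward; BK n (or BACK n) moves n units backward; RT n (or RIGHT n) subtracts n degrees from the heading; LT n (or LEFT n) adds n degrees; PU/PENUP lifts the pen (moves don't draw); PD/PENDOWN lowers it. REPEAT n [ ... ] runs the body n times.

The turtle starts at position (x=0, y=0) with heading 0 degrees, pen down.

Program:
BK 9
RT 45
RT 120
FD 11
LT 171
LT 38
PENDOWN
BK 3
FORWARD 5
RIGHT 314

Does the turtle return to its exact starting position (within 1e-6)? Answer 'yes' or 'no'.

Answer: no

Derivation:
Executing turtle program step by step:
Start: pos=(0,0), heading=0, pen down
BK 9: (0,0) -> (-9,0) [heading=0, draw]
RT 45: heading 0 -> 315
RT 120: heading 315 -> 195
FD 11: (-9,0) -> (-19.625,-2.847) [heading=195, draw]
LT 171: heading 195 -> 6
LT 38: heading 6 -> 44
PD: pen down
BK 3: (-19.625,-2.847) -> (-21.783,-4.931) [heading=44, draw]
FD 5: (-21.783,-4.931) -> (-18.187,-1.458) [heading=44, draw]
RT 314: heading 44 -> 90
Final: pos=(-18.187,-1.458), heading=90, 4 segment(s) drawn

Start position: (0, 0)
Final position: (-18.187, -1.458)
Distance = 18.245; >= 1e-6 -> NOT closed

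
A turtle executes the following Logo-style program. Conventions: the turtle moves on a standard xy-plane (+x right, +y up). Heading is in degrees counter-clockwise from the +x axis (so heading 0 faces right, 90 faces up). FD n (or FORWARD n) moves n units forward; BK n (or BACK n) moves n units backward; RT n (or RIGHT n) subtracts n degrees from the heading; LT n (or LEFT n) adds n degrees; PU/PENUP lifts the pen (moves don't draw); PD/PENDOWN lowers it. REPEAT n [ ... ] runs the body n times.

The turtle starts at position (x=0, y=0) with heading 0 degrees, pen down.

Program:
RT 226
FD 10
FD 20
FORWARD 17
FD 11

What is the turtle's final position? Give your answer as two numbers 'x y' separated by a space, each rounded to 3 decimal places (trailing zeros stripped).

Answer: -40.29 41.722

Derivation:
Executing turtle program step by step:
Start: pos=(0,0), heading=0, pen down
RT 226: heading 0 -> 134
FD 10: (0,0) -> (-6.947,7.193) [heading=134, draw]
FD 20: (-6.947,7.193) -> (-20.84,21.58) [heading=134, draw]
FD 17: (-20.84,21.58) -> (-32.649,33.809) [heading=134, draw]
FD 11: (-32.649,33.809) -> (-40.29,41.722) [heading=134, draw]
Final: pos=(-40.29,41.722), heading=134, 4 segment(s) drawn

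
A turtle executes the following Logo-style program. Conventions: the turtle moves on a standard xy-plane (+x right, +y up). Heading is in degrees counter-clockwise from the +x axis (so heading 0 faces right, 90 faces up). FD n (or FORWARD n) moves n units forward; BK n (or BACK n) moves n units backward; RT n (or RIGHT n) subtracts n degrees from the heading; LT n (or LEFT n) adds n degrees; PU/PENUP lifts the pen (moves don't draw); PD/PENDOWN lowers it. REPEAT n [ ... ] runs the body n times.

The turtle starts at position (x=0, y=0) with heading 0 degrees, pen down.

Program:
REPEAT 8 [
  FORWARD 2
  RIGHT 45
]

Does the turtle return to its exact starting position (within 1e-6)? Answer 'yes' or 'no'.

Executing turtle program step by step:
Start: pos=(0,0), heading=0, pen down
REPEAT 8 [
  -- iteration 1/8 --
  FD 2: (0,0) -> (2,0) [heading=0, draw]
  RT 45: heading 0 -> 315
  -- iteration 2/8 --
  FD 2: (2,0) -> (3.414,-1.414) [heading=315, draw]
  RT 45: heading 315 -> 270
  -- iteration 3/8 --
  FD 2: (3.414,-1.414) -> (3.414,-3.414) [heading=270, draw]
  RT 45: heading 270 -> 225
  -- iteration 4/8 --
  FD 2: (3.414,-3.414) -> (2,-4.828) [heading=225, draw]
  RT 45: heading 225 -> 180
  -- iteration 5/8 --
  FD 2: (2,-4.828) -> (0,-4.828) [heading=180, draw]
  RT 45: heading 180 -> 135
  -- iteration 6/8 --
  FD 2: (0,-4.828) -> (-1.414,-3.414) [heading=135, draw]
  RT 45: heading 135 -> 90
  -- iteration 7/8 --
  FD 2: (-1.414,-3.414) -> (-1.414,-1.414) [heading=90, draw]
  RT 45: heading 90 -> 45
  -- iteration 8/8 --
  FD 2: (-1.414,-1.414) -> (0,0) [heading=45, draw]
  RT 45: heading 45 -> 0
]
Final: pos=(0,0), heading=0, 8 segment(s) drawn

Start position: (0, 0)
Final position: (0, 0)
Distance = 0; < 1e-6 -> CLOSED

Answer: yes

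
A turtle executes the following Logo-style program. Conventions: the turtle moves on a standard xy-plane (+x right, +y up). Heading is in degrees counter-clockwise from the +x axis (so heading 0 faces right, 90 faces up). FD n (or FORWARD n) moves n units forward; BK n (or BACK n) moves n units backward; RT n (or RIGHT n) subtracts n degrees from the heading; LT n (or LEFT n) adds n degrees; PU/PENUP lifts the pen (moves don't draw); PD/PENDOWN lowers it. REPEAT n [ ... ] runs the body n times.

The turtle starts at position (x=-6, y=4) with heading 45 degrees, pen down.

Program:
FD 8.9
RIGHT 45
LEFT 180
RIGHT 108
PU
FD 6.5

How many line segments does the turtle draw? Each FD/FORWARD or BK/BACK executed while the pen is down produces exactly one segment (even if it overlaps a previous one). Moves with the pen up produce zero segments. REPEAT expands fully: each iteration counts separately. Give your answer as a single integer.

Answer: 1

Derivation:
Executing turtle program step by step:
Start: pos=(-6,4), heading=45, pen down
FD 8.9: (-6,4) -> (0.293,10.293) [heading=45, draw]
RT 45: heading 45 -> 0
LT 180: heading 0 -> 180
RT 108: heading 180 -> 72
PU: pen up
FD 6.5: (0.293,10.293) -> (2.302,16.475) [heading=72, move]
Final: pos=(2.302,16.475), heading=72, 1 segment(s) drawn
Segments drawn: 1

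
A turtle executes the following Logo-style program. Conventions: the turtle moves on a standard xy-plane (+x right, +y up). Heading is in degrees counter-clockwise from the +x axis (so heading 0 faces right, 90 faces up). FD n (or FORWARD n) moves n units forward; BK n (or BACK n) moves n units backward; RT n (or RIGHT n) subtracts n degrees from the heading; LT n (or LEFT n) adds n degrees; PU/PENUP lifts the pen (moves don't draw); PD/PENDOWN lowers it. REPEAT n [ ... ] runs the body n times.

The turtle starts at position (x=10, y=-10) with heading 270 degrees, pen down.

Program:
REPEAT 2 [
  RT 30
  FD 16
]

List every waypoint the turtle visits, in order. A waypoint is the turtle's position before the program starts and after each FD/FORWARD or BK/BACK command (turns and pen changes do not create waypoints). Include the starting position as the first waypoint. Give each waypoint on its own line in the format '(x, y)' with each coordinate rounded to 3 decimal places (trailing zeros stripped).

Executing turtle program step by step:
Start: pos=(10,-10), heading=270, pen down
REPEAT 2 [
  -- iteration 1/2 --
  RT 30: heading 270 -> 240
  FD 16: (10,-10) -> (2,-23.856) [heading=240, draw]
  -- iteration 2/2 --
  RT 30: heading 240 -> 210
  FD 16: (2,-23.856) -> (-11.856,-31.856) [heading=210, draw]
]
Final: pos=(-11.856,-31.856), heading=210, 2 segment(s) drawn
Waypoints (3 total):
(10, -10)
(2, -23.856)
(-11.856, -31.856)

Answer: (10, -10)
(2, -23.856)
(-11.856, -31.856)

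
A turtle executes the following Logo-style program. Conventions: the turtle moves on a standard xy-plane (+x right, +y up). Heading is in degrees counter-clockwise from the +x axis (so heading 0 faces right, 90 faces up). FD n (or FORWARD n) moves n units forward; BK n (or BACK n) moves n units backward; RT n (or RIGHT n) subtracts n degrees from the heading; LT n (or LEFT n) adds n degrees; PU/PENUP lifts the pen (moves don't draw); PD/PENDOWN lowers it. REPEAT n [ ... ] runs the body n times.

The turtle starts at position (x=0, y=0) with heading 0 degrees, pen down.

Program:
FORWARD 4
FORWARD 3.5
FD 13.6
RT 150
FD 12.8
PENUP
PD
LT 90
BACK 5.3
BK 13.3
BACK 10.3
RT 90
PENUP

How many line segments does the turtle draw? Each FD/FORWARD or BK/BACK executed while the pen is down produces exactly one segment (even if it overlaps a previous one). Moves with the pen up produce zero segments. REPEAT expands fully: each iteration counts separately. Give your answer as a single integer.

Executing turtle program step by step:
Start: pos=(0,0), heading=0, pen down
FD 4: (0,0) -> (4,0) [heading=0, draw]
FD 3.5: (4,0) -> (7.5,0) [heading=0, draw]
FD 13.6: (7.5,0) -> (21.1,0) [heading=0, draw]
RT 150: heading 0 -> 210
FD 12.8: (21.1,0) -> (10.015,-6.4) [heading=210, draw]
PU: pen up
PD: pen down
LT 90: heading 210 -> 300
BK 5.3: (10.015,-6.4) -> (7.365,-1.81) [heading=300, draw]
BK 13.3: (7.365,-1.81) -> (0.715,9.708) [heading=300, draw]
BK 10.3: (0.715,9.708) -> (-4.435,18.628) [heading=300, draw]
RT 90: heading 300 -> 210
PU: pen up
Final: pos=(-4.435,18.628), heading=210, 7 segment(s) drawn
Segments drawn: 7

Answer: 7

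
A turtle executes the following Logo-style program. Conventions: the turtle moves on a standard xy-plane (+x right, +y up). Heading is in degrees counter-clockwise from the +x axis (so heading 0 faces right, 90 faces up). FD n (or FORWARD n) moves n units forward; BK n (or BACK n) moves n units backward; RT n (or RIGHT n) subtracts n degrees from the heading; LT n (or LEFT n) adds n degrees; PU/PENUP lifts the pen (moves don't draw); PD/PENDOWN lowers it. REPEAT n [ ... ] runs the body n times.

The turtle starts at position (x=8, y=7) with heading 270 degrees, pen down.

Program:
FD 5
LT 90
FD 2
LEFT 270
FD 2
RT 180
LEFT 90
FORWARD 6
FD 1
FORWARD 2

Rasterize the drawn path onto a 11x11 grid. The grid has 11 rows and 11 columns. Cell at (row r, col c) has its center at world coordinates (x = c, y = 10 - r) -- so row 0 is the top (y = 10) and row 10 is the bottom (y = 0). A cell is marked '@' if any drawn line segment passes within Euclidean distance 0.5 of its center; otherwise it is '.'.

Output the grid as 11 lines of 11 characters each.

Answer: ...........
...........
...........
........@..
........@..
........@..
........@..
........@..
........@@@
..........@
.@@@@@@@@@@

Derivation:
Segment 0: (8,7) -> (8,2)
Segment 1: (8,2) -> (10,2)
Segment 2: (10,2) -> (10,-0)
Segment 3: (10,-0) -> (4,0)
Segment 4: (4,0) -> (3,0)
Segment 5: (3,0) -> (1,0)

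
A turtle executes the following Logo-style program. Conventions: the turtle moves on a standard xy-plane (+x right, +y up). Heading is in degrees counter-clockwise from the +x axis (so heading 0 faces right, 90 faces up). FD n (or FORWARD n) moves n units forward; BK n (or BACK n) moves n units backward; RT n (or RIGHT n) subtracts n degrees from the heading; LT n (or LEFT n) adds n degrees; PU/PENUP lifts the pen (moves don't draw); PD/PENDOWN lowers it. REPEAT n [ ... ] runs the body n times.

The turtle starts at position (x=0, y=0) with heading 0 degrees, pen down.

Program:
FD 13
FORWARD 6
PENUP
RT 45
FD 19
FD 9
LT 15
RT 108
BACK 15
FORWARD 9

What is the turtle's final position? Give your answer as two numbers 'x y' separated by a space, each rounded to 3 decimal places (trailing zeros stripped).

Executing turtle program step by step:
Start: pos=(0,0), heading=0, pen down
FD 13: (0,0) -> (13,0) [heading=0, draw]
FD 6: (13,0) -> (19,0) [heading=0, draw]
PU: pen up
RT 45: heading 0 -> 315
FD 19: (19,0) -> (32.435,-13.435) [heading=315, move]
FD 9: (32.435,-13.435) -> (38.799,-19.799) [heading=315, move]
LT 15: heading 315 -> 330
RT 108: heading 330 -> 222
BK 15: (38.799,-19.799) -> (49.946,-9.762) [heading=222, move]
FD 9: (49.946,-9.762) -> (43.258,-15.784) [heading=222, move]
Final: pos=(43.258,-15.784), heading=222, 2 segment(s) drawn

Answer: 43.258 -15.784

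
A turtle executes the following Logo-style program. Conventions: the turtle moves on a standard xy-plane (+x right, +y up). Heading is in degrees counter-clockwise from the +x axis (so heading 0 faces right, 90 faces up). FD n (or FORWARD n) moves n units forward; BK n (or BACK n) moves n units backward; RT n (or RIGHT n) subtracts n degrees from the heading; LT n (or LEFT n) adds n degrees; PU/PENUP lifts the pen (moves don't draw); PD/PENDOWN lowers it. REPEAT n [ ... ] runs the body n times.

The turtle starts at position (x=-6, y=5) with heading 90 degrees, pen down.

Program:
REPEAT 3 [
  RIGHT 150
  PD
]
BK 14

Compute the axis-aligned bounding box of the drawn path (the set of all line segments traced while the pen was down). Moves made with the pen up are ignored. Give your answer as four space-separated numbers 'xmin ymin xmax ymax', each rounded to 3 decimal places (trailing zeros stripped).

Answer: -20 5 -6 5

Derivation:
Executing turtle program step by step:
Start: pos=(-6,5), heading=90, pen down
REPEAT 3 [
  -- iteration 1/3 --
  RT 150: heading 90 -> 300
  PD: pen down
  -- iteration 2/3 --
  RT 150: heading 300 -> 150
  PD: pen down
  -- iteration 3/3 --
  RT 150: heading 150 -> 0
  PD: pen down
]
BK 14: (-6,5) -> (-20,5) [heading=0, draw]
Final: pos=(-20,5), heading=0, 1 segment(s) drawn

Segment endpoints: x in {-20, -6}, y in {5, 5}
xmin=-20, ymin=5, xmax=-6, ymax=5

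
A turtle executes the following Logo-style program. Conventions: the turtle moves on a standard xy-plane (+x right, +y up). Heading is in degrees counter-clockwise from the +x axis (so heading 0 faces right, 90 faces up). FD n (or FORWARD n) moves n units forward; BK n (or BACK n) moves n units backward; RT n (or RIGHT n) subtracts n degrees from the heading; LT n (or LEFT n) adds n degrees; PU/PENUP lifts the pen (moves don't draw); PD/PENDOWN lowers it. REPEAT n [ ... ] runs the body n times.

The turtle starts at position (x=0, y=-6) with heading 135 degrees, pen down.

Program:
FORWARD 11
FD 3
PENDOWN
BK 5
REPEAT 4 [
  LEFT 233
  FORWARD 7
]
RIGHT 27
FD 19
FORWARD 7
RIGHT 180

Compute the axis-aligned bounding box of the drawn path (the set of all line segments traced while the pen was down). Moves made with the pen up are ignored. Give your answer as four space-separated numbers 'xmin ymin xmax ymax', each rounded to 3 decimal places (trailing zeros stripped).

Answer: -9.899 -16.676 21.065 3.899

Derivation:
Executing turtle program step by step:
Start: pos=(0,-6), heading=135, pen down
FD 11: (0,-6) -> (-7.778,1.778) [heading=135, draw]
FD 3: (-7.778,1.778) -> (-9.899,3.899) [heading=135, draw]
PD: pen down
BK 5: (-9.899,3.899) -> (-6.364,0.364) [heading=135, draw]
REPEAT 4 [
  -- iteration 1/4 --
  LT 233: heading 135 -> 8
  FD 7: (-6.364,0.364) -> (0.568,1.338) [heading=8, draw]
  -- iteration 2/4 --
  LT 233: heading 8 -> 241
  FD 7: (0.568,1.338) -> (-2.826,-4.784) [heading=241, draw]
  -- iteration 3/4 --
  LT 233: heading 241 -> 114
  FD 7: (-2.826,-4.784) -> (-5.673,1.611) [heading=114, draw]
  -- iteration 4/4 --
  LT 233: heading 114 -> 347
  FD 7: (-5.673,1.611) -> (1.148,0.036) [heading=347, draw]
]
RT 27: heading 347 -> 320
FD 19: (1.148,0.036) -> (15.703,-12.177) [heading=320, draw]
FD 7: (15.703,-12.177) -> (21.065,-16.676) [heading=320, draw]
RT 180: heading 320 -> 140
Final: pos=(21.065,-16.676), heading=140, 9 segment(s) drawn

Segment endpoints: x in {-9.899, -7.778, -6.364, -5.673, -2.826, 0, 0.568, 1.148, 15.703, 21.065}, y in {-16.676, -12.177, -6, -4.784, 0.036, 0.364, 1.338, 1.611, 1.778, 3.899}
xmin=-9.899, ymin=-16.676, xmax=21.065, ymax=3.899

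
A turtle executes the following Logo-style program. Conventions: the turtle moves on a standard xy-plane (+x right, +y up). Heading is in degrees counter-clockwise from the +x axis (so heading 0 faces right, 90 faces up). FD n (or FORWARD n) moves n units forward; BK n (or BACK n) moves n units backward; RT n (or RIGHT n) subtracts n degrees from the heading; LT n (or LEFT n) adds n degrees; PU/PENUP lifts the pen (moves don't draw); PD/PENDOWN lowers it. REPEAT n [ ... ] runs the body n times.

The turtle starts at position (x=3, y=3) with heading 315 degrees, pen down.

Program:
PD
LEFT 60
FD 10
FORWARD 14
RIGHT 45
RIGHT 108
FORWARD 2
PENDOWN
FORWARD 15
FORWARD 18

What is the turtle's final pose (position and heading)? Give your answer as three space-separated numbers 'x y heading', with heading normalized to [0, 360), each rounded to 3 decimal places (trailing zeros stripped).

Executing turtle program step by step:
Start: pos=(3,3), heading=315, pen down
PD: pen down
LT 60: heading 315 -> 15
FD 10: (3,3) -> (12.659,5.588) [heading=15, draw]
FD 14: (12.659,5.588) -> (26.182,9.212) [heading=15, draw]
RT 45: heading 15 -> 330
RT 108: heading 330 -> 222
FD 2: (26.182,9.212) -> (24.696,7.873) [heading=222, draw]
PD: pen down
FD 15: (24.696,7.873) -> (13.549,-2.164) [heading=222, draw]
FD 18: (13.549,-2.164) -> (0.172,-14.208) [heading=222, draw]
Final: pos=(0.172,-14.208), heading=222, 5 segment(s) drawn

Answer: 0.172 -14.208 222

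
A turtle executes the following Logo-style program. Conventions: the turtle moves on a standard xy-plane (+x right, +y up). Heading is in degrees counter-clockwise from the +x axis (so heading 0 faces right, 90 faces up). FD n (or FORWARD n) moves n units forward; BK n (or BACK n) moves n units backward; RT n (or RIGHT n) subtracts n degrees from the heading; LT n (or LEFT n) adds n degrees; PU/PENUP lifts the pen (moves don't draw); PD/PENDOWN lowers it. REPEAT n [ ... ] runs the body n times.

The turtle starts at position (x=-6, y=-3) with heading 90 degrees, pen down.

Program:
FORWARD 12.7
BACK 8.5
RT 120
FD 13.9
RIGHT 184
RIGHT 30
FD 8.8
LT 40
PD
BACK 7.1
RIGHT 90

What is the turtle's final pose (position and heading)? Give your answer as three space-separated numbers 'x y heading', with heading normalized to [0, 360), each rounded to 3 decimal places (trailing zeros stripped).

Executing turtle program step by step:
Start: pos=(-6,-3), heading=90, pen down
FD 12.7: (-6,-3) -> (-6,9.7) [heading=90, draw]
BK 8.5: (-6,9.7) -> (-6,1.2) [heading=90, draw]
RT 120: heading 90 -> 330
FD 13.9: (-6,1.2) -> (6.038,-5.75) [heading=330, draw]
RT 184: heading 330 -> 146
RT 30: heading 146 -> 116
FD 8.8: (6.038,-5.75) -> (2.18,2.159) [heading=116, draw]
LT 40: heading 116 -> 156
PD: pen down
BK 7.1: (2.18,2.159) -> (8.666,-0.728) [heading=156, draw]
RT 90: heading 156 -> 66
Final: pos=(8.666,-0.728), heading=66, 5 segment(s) drawn

Answer: 8.666 -0.728 66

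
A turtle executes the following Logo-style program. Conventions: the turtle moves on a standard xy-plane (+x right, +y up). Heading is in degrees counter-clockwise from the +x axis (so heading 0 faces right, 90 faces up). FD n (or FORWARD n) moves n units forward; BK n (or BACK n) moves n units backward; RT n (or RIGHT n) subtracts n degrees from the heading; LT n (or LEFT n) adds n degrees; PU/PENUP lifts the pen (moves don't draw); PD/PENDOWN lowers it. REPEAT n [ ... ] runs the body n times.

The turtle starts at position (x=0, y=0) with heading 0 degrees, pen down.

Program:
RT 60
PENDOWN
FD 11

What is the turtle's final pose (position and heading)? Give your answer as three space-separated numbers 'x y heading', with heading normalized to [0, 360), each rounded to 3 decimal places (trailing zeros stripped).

Answer: 5.5 -9.526 300

Derivation:
Executing turtle program step by step:
Start: pos=(0,0), heading=0, pen down
RT 60: heading 0 -> 300
PD: pen down
FD 11: (0,0) -> (5.5,-9.526) [heading=300, draw]
Final: pos=(5.5,-9.526), heading=300, 1 segment(s) drawn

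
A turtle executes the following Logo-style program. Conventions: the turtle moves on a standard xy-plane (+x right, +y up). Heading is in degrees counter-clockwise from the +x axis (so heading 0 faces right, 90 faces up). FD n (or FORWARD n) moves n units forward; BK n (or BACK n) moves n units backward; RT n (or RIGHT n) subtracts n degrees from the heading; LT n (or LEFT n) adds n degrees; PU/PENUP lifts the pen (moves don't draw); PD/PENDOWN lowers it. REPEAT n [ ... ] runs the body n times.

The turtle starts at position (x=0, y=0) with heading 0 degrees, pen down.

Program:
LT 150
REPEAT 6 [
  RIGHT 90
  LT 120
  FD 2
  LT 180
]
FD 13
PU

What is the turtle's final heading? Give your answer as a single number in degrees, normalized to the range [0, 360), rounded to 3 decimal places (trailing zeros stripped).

Answer: 330

Derivation:
Executing turtle program step by step:
Start: pos=(0,0), heading=0, pen down
LT 150: heading 0 -> 150
REPEAT 6 [
  -- iteration 1/6 --
  RT 90: heading 150 -> 60
  LT 120: heading 60 -> 180
  FD 2: (0,0) -> (-2,0) [heading=180, draw]
  LT 180: heading 180 -> 0
  -- iteration 2/6 --
  RT 90: heading 0 -> 270
  LT 120: heading 270 -> 30
  FD 2: (-2,0) -> (-0.268,1) [heading=30, draw]
  LT 180: heading 30 -> 210
  -- iteration 3/6 --
  RT 90: heading 210 -> 120
  LT 120: heading 120 -> 240
  FD 2: (-0.268,1) -> (-1.268,-0.732) [heading=240, draw]
  LT 180: heading 240 -> 60
  -- iteration 4/6 --
  RT 90: heading 60 -> 330
  LT 120: heading 330 -> 90
  FD 2: (-1.268,-0.732) -> (-1.268,1.268) [heading=90, draw]
  LT 180: heading 90 -> 270
  -- iteration 5/6 --
  RT 90: heading 270 -> 180
  LT 120: heading 180 -> 300
  FD 2: (-1.268,1.268) -> (-0.268,-0.464) [heading=300, draw]
  LT 180: heading 300 -> 120
  -- iteration 6/6 --
  RT 90: heading 120 -> 30
  LT 120: heading 30 -> 150
  FD 2: (-0.268,-0.464) -> (-2,0.536) [heading=150, draw]
  LT 180: heading 150 -> 330
]
FD 13: (-2,0.536) -> (9.258,-5.964) [heading=330, draw]
PU: pen up
Final: pos=(9.258,-5.964), heading=330, 7 segment(s) drawn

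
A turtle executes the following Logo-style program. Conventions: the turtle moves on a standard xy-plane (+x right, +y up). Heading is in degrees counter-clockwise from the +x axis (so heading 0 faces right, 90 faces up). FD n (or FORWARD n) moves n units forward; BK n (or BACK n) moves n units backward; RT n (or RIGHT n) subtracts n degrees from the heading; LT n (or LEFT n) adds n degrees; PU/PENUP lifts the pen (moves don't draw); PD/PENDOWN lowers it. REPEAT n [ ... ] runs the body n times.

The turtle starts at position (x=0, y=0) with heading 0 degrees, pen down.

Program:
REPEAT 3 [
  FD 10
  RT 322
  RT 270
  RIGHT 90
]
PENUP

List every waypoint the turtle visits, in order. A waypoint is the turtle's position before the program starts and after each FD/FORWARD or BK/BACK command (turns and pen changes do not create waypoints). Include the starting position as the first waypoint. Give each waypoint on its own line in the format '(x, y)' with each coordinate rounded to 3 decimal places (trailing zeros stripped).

Answer: (0, 0)
(10, 0)
(17.88, 6.157)
(20.299, 15.86)

Derivation:
Executing turtle program step by step:
Start: pos=(0,0), heading=0, pen down
REPEAT 3 [
  -- iteration 1/3 --
  FD 10: (0,0) -> (10,0) [heading=0, draw]
  RT 322: heading 0 -> 38
  RT 270: heading 38 -> 128
  RT 90: heading 128 -> 38
  -- iteration 2/3 --
  FD 10: (10,0) -> (17.88,6.157) [heading=38, draw]
  RT 322: heading 38 -> 76
  RT 270: heading 76 -> 166
  RT 90: heading 166 -> 76
  -- iteration 3/3 --
  FD 10: (17.88,6.157) -> (20.299,15.86) [heading=76, draw]
  RT 322: heading 76 -> 114
  RT 270: heading 114 -> 204
  RT 90: heading 204 -> 114
]
PU: pen up
Final: pos=(20.299,15.86), heading=114, 3 segment(s) drawn
Waypoints (4 total):
(0, 0)
(10, 0)
(17.88, 6.157)
(20.299, 15.86)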